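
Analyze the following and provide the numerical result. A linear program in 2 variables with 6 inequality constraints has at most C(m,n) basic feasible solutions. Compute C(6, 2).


Each vertex corresponds to some choice of n active constraints out of m, so the number of vertices is at most C(m, n) = m! / (n!(m-n)!).
m = 6, n = 2
Numerator: 6 * 5
Denominator: 2! = 2
C(6, 2) = 15


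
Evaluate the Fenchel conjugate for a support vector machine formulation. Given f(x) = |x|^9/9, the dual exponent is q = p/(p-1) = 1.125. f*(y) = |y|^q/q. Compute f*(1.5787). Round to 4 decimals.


The conjugate exponent q satisfies 1/p + 1/q = 1.
p = 9, so q = 9/(9 - 1) = 1.125
|y|^q = 1.5787^1.125 = 1.6714
f*(1.5787) = 1.6714 / 1.125 = 1.4857


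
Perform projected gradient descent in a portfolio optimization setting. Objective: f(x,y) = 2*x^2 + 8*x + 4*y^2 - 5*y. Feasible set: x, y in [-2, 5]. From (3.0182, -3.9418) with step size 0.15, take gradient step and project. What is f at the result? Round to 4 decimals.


Step 1: Compute gradient at (3.0182, -3.9418).
grad_x = 2*2*3.0182 + 8 = 20.0728
grad_y = 2*4*-3.9418 - 5 = -36.5344
Step 2: Gradient step.
x_raw = 3.0182 - 0.15*20.0728 = 0.0073
y_raw = -3.9418 - 0.15*-36.5344 = 1.5384
Step 3: Project onto [-2, 5].
x_proj = clip(0.0073) = 0.0073
y_proj = clip(1.5384) = 1.5384
Step 4: Evaluate f.
f(0.0073, 1.5384) = 1.8328


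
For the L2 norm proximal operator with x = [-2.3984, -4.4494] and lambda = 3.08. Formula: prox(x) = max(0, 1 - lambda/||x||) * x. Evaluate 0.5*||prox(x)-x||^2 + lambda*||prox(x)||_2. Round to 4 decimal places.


Step 1: Compute ||x||.
||x|| = 5.0546
Step 2: Compute scaling factor.
scale = max(0, 1 - 3.08/5.0546) = 0.3907
Step 3: prox(x) = [-0.937, -1.7382]
||prox(x)|| = 1.9746
Step 4: Proximal objective.
0.5*||prox-x||^2 = 4.7432
lambda*||prox|| = 6.0818
Total = 10.8251


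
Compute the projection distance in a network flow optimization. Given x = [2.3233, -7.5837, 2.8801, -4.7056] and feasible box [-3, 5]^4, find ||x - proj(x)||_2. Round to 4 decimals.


Project each component onto [-3, 5].
clip(2.3233) = 2.3233, clip(-7.5837) = -3.0, clip(2.8801) = 2.8801, clip(-4.7056) = -3.0
Projection = [2.3233, -3.0, 2.8801, -3.0]
Squared diffs: [0.0, 21.0103, 0.0, 2.9091]
Distance = sqrt(23.9194) = 4.8907


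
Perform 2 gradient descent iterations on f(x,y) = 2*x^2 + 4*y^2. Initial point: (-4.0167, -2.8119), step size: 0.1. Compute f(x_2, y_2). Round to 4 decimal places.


Gradient descent on f(x,y) = 2*x^2 + 4*y^2.
Starting point: (-4.0167, -2.8119), alpha = 0.1
Step 1: grad_x = 2*2*-4.0167 = -16.0668, grad_y = 2*4*-2.8119 = -22.4952
  x_1 = -4.0167 - 0.1*-16.0668 = -2.41
  y_1 = -2.8119 - 0.1*-22.4952 = -0.5624
Step 2: grad_x = 2*2*-2.41 = -9.6401, grad_y = 2*4*-0.5624 = -4.499
  x_2 = -2.41 - 0.1*-9.6401 = -1.446
  y_2 = -0.5624 - 0.1*-4.499 = -0.1125
f(-1.446, -0.1125) = 2*(-1.446)^2 + 4*(-0.1125)^2 = 4.2325


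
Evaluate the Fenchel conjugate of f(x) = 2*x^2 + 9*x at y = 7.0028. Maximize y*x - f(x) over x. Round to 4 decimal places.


f*(y) = sup_x {y*x - a*x^2 - b*x} = sup_x {(y-b)*x - a*x^2}
FOC: (y - b) - 2a*x = 0 => x* = (y - b)/(2a)
x* = (7.0028 - 9)/(2*2) = -0.4993
f*(7.0028) = (y-b)^2/(4a) = (7.0028 - 9)^2/(4*2)
= 3.9888/8 = 0.4986


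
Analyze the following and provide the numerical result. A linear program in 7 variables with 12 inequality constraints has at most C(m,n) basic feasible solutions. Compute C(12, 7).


Each vertex corresponds to some choice of n active constraints out of m, so the number of vertices is at most C(m, n) = m! / (n!(m-n)!).
m = 12, n = 7
Numerator: 12 * 11 * 10 * 9 * 8 * 7 * 6
Denominator: 7! = 5040
C(12, 7) = 792


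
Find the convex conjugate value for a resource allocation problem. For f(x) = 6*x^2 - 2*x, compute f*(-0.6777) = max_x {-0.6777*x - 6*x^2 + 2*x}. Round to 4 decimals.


f*(y) = sup_x {y*x - a*x^2 - b*x} = sup_x {(y-b)*x - a*x^2}
FOC: (y - b) - 2a*x = 0 => x* = (y - b)/(2a)
x* = (-0.6777 + 2)/(2*6) = 0.1102
f*(-0.6777) = (y-b)^2/(4a) = (-0.6777 + 2)^2/(4*6)
= 1.7485/24 = 0.0729


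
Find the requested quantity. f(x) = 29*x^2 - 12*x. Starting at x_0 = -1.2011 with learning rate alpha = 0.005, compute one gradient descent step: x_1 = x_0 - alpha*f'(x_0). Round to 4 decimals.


We compute the gradient at x_0 and apply the update.
f'(x) = 58*x - 12
f'(-1.2011) = 58*-1.2011 - 12 = -81.6638
x_1 = -1.2011 - 0.005*-81.6638 = -0.7928


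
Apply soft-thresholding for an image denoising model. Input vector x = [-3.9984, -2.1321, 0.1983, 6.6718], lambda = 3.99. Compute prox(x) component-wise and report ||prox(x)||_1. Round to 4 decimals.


Soft-thresholding with lambda = 3.99:
prox(-3.9984) = sign(-3.9984)*max(|-3.9984| - 3.99, 0) = -0.0084
prox(-2.1321) = sign(-2.1321)*max(|-2.1321| - 3.99, 0) = 0.0
prox(0.1983) = sign(0.1983)*max(|0.1983| - 3.99, 0) = 0.0
prox(6.6718) = sign(6.6718)*max(|6.6718| - 3.99, 0) = 2.6818
prox(x) = [-0.0084, 0.0, 0.0, 2.6818]
||prox(x)||_1 = 0.0084 + 0.0 + 0.0 + 2.6818 = 2.6902


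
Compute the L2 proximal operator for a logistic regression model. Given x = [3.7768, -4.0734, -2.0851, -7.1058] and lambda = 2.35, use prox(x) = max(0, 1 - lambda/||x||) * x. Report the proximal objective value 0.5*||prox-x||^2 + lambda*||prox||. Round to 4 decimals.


Step 1: Compute ||x||.
||x|| = 9.2573
Step 2: Compute scaling factor.
scale = max(0, 1 - 2.35/9.2573) = 0.7461
Step 3: prox(x) = [2.818, -3.0393, -1.5558, -5.302]
||prox(x)|| = 6.9073
Step 4: Proximal objective.
0.5*||prox-x||^2 = 2.7613
lambda*||prox|| = 16.2322
Total = 18.9933


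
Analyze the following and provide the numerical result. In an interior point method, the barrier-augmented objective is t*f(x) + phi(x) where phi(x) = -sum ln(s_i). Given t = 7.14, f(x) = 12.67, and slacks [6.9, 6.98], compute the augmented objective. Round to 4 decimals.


Step 1: Compute log-barrier.
ln values: [1.9315, 1.943]
phi = -(1.9315 + 1.943) = -3.8746
Step 2: Compute augmented objective.
t*f(x) = 7.14*12.67 = 90.4638
Total = 90.4638 - 3.8746 = 86.5892


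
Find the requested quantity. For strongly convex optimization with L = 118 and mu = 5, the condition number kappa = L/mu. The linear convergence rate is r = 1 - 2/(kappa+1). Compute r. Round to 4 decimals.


Step 1: Compute the condition number.
kappa = L/mu = 118/5 = 23.6
Step 2: Compute the convergence rate.
r = 1 - 2/(kappa + 1) = 1 - 2*mu/(L + mu) = (L - mu)/(L + mu) = 113/123 = 0.9187


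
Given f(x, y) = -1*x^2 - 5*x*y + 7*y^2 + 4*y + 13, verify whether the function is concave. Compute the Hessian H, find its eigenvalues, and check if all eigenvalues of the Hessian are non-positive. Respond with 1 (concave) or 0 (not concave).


The Hessian of f(x,y) = -1*x^2 - 5*x*y + 7*y^2 + 4*y + 13 is:
H = [[-2, -5], [-5, 14]]
Trace = -2 + 14 = 12
Determinant = -2*14 - (-5)^2 = -53
Discriminant = (12)^2 - 4*-53 = 356.0
Eigenvalues: lambda_1 = -3.434, lambda_2 = 15.434
The function is not concave.

0


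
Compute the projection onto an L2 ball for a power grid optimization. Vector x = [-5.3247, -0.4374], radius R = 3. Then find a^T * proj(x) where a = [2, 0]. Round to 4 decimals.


Step 1: Compute ||x|| (intermediates to 6 decimals).
||x|| = sqrt((-5.3247)^2 + (-0.4374)^2) = 5.342635
Step 2: Project.
Since ||x|| > R, scale = R/||x|| = 3/5.342635 = 0.561521, proj(x) = scale * x
proj(x) = [-2.989931, -0.245609]
Step 3: Dot product.
a^T * proj(x) = 2*(-2.989931) + 0*(-0.245609) = -5.9799


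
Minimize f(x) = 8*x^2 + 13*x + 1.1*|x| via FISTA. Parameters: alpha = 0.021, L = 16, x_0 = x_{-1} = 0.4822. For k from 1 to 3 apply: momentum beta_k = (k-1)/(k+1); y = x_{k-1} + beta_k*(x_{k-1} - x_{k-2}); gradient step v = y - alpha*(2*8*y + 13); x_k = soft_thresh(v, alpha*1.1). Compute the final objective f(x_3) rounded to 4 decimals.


FISTA on f(x) = 8*x^2 + 13*x + 1.1*|x|
L = 16, alpha = 0.021
Iteration 1: beta = 0.0, y = 0.4822 + 0.0*(0.4822 - 0.4822) = 0.4822
  grad(y) = 20.7152, v = y - alpha*grad = 0.0472
  prox(v) = soft_thresh(0.0472, 0.0231) = 0.0241
Iteration 2: beta = 0.3333, y = 0.0241 + 0.3333*(0.0241 - 0.4822) = -0.1286
  grad(y) = 10.942, v = y - alpha*grad = -0.3584
  prox(v) = soft_thresh(-0.3584, 0.0231) = -0.3353
Iteration 3: beta = 0.5, y = -0.3353 + 0.5*(-0.3353 - 0.0241) = -0.515
  grad(y) = 4.76, v = y - alpha*grad = -0.615
  prox(v) = soft_thresh(-0.615, 0.0231) = -0.5919
f(x_3) = 8*(-0.5919)^2 + 13*(-0.5919) + 1.1*|-0.5919| = -4.2408


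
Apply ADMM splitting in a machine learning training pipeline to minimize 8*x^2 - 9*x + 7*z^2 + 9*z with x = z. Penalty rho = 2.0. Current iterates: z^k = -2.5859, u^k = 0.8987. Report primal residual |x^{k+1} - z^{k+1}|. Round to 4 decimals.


ADMM iteration with rho = 2.0, z^k = -2.5859, u^k = 0.8987
Step 1: x-update.
Minimize 8*x^2 - 9*x + (2.0/2)*(x + 2.5859 + 0.8987)^2
FOC: (2*8 + 2.0)*x = 9 + 2.0*(-2.5859 - 0.8987)
x^{k+1} = 0.1128
Step 2: z-update.
Minimize 7*z^2 + 9*z + (2.0/2)*(0.1128 - z + 0.8987)^2
FOC: (2*7 + 2.0)*z = -9 + 2.0*(0.1128 + 0.8987)
z^{k+1} = -0.4361
Step 3: u-update.
u^{k+1} = 0.8987 + 0.1128 + 0.4361 = 1.4476
Step 4: Primal residual = |0.1128 + 0.4361| = 0.5489


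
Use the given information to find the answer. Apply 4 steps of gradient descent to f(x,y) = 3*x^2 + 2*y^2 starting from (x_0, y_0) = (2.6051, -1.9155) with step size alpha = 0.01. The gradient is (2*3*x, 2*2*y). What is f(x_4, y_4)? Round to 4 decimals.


Gradient descent on f(x,y) = 3*x^2 + 2*y^2.
Starting point: (2.6051, -1.9155), alpha = 0.01
Step 1: grad_x = 2*3*2.6051 = 15.6306, grad_y = 2*2*-1.9155 = -7.662
  x_1 = 2.6051 - 0.01*15.6306 = 2.4488
  y_1 = -1.9155 - 0.01*-7.662 = -1.8389
Step 2: grad_x = 2*3*2.4488 = 14.6928, grad_y = 2*2*-1.8389 = -7.3555
  x_2 = 2.4488 - 0.01*14.6928 = 2.3019
  y_2 = -1.8389 - 0.01*-7.3555 = -1.7653
Step 3: grad_x = 2*3*2.3019 = 13.8112, grad_y = 2*2*-1.7653 = -7.0613
  x_3 = 2.3019 - 0.01*13.8112 = 2.1638
  y_3 = -1.7653 - 0.01*-7.0613 = -1.6947
Step 4: grad_x = 2*3*2.1638 = 12.9825, grad_y = 2*2*-1.6947 = -6.7788
  x_4 = 2.1638 - 0.01*12.9825 = 2.0339
  y_4 = -1.6947 - 0.01*-6.7788 = -1.6269
f(2.0339, -1.6269) = 3*2.0339^2 + 2*(-1.6269)^2 = 17.7044


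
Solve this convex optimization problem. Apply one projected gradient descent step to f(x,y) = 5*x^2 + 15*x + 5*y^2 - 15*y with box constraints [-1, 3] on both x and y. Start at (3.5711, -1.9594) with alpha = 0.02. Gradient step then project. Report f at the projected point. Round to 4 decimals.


Step 1: Compute gradient at (3.5711, -1.9594).
grad_x = 2*5*3.5711 + 15 = 50.711
grad_y = 2*5*-1.9594 - 15 = -34.594
Step 2: Gradient step.
x_raw = 3.5711 - 0.02*50.711 = 2.5569
y_raw = -1.9594 - 0.02*-34.594 = -1.2675
Step 3: Project onto [-1, 3].
x_proj = clip(2.5569) = 2.5569
y_proj = clip(-1.2675) = -1.0
Step 4: Evaluate f.
f(2.5569, -1.0) = 91.0414


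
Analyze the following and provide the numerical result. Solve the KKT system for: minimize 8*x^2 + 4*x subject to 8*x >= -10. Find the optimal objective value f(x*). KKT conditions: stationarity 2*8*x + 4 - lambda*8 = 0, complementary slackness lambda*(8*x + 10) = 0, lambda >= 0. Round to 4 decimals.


Step 1: Try lambda = 0 (constraint inactive).
Stationarity: 2*8*x + 4 = 0
x* = -4/(2*8) = -0.25
Check constraint: 8*-0.25 = -2.0 >= -10 -- satisfied.
Step 2: Compute optimal value.
f(x*) = 8*(-0.25)^2 + 4*(-0.25) = -0.5


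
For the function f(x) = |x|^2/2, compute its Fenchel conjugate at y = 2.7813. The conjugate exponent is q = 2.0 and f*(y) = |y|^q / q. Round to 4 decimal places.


The conjugate exponent q satisfies 1/p + 1/q = 1.
p = 2, so q = 2/(2 - 1) = 2.0
|y|^q = 2.7813^2.0 = 7.7356
f*(2.7813) = 7.7356 / 2.0 = 3.8678


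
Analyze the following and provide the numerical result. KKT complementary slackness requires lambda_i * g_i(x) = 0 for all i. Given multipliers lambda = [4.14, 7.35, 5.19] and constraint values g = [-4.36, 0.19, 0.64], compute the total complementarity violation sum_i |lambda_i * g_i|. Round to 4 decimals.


KKT complementary slackness check:
lambda_1 * g_1 = 4.14 * -4.36 = -18.0504
lambda_2 * g_2 = 7.35 * 0.19 = 1.3965
lambda_3 * g_3 = 5.19 * 0.64 = 3.3216
Total violation = 18.0504 + 1.3965 + 3.3216 = 22.7685


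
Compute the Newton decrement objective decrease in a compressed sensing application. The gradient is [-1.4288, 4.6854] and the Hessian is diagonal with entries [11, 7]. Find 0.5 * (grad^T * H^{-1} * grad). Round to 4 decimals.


Step 1: H is diagonal, so H^(-1) * g = [-0.1299, 0.6693].
Step 2: g^T H^(-1) g = sum_i g_i^2 / H_ii
  = (-1.4288)^2/11 + (4.6854)^2/7
  = 0.1856 + 3.1361 = 3.3217
Step 3: Objective decrease = 0.5 * g^T H^(-1) g = 1.6609


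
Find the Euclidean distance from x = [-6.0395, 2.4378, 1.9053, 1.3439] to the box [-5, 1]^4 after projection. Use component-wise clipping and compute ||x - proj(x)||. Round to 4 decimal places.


Project each component onto [-5, 1].
clip(-6.0395) = -5.0, clip(2.4378) = 1.0, clip(1.9053) = 1.0, clip(1.3439) = 1.0
Projection = [-5.0, 1.0, 1.0, 1.0]
Squared diffs: [1.0806, 2.0673, 0.8196, 0.1183]
Distance = sqrt(4.0858) = 2.0213


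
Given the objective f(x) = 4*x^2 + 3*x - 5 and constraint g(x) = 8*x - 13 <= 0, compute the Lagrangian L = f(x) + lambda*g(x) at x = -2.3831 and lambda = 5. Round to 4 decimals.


Step 1: Evaluate f(x).
f(-2.3831) = 4*(-2.3831)^2 + 3*(-2.3831) - 5 = 10.5674
Step 2: Evaluate g(x).
g(-2.3831) = 8*-2.3831 - 13 = -32.0648
Step 3: Compute Lagrangian.
L = 10.5674 + 5*-32.0648 = -149.7566


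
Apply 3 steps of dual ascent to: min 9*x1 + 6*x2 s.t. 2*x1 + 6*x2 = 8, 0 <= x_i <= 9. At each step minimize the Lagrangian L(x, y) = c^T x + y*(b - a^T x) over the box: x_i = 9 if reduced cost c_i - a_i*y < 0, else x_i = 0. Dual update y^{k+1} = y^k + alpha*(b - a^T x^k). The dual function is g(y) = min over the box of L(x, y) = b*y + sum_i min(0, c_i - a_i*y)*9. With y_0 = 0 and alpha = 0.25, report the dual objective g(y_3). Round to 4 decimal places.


Dual ascent for LP: min 9*x1 + 6*x2, 2*x1 + 6*x2 = 8, 0 <= x_i <= 9
Step 1: y^k = 0.0, reduced costs: (9.0, 6.0)
  x^k = (0.0, 0.0), subgradient = b - a^T x = 8.0
  y^{k+1} = 0.0 + 0.25*8.0 = 2.0
Step 2: y^k = 2.0, reduced costs: (5.0, -6.0)
  x^k = (0.0, 9.0), subgradient = b - a^T x = -46.0
  y^{k+1} = 2.0 + 0.25*-46.0 = -9.5
Step 3: y^k = -9.5, reduced costs: (28.0, 63.0)
  x^k = (0.0, 0.0), subgradient = b - a^T x = 8.0
  y^{k+1} = -9.5 + 0.25*8.0 = -7.5
Dual objective at y_3 = -7.5: reduced costs (24.0, 51.0), box minimizer x = (0.0, 0.0)
g(y_3) = b*y + (c1 - a1*y)*x1 + (c2 - a2*y)*x2 = 8*(-7.5) + 24.0*0.0 + 51.0*0.0 = -60.0 + 0.0 + 0.0 = -60.0


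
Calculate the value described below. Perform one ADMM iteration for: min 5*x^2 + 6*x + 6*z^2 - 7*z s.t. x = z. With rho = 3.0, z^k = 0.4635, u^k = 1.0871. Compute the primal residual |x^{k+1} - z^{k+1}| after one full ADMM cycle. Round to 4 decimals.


ADMM iteration with rho = 3.0, z^k = 0.4635, u^k = 1.0871
Step 1: x-update.
Minimize 5*x^2 + 6*x + (3.0/2)*(x - 0.4635 + 1.0871)^2
FOC: (2*5 + 3.0)*x = -6 + 3.0*(0.4635 - 1.0871)
x^{k+1} = -0.6054
Step 2: z-update.
Minimize 6*z^2 - 7*z + (3.0/2)*(-0.6054 - z + 1.0871)^2
FOC: (2*6 + 3.0)*z = 7 + 3.0*(-0.6054 + 1.0871)
z^{k+1} = 0.563
Step 3: u-update.
u^{k+1} = 1.0871 - 0.6054 - 0.563 = -0.0813
Step 4: Primal residual = |-0.6054 - 0.563| = 1.1684


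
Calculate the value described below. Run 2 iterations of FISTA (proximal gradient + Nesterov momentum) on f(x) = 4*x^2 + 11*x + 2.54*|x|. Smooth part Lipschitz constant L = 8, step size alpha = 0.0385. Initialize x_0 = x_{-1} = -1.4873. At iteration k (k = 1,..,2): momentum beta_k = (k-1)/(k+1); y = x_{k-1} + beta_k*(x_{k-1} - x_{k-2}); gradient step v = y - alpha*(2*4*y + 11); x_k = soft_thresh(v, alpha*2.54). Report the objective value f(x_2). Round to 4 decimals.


FISTA on f(x) = 4*x^2 + 11*x + 2.54*|x|
L = 8, alpha = 0.0385
Iteration 1: beta = 0.0, y = -1.4873 + 0.0*(-1.4873 + 1.4873) = -1.4873
  grad(y) = -0.8984, v = y - alpha*grad = -1.4527
  prox(v) = soft_thresh(-1.4527, 0.0978) = -1.3549
Iteration 2: beta = 0.3333, y = -1.3549 + 0.3333*(-1.3549 + 1.4873) = -1.3108
  grad(y) = 0.5136, v = y - alpha*grad = -1.3306
  prox(v) = soft_thresh(-1.3306, 0.0978) = -1.2328
f(x_2) = 4*(-1.2328)^2 + 11*(-1.2328) + 2.54*|-1.2328| = -4.3503


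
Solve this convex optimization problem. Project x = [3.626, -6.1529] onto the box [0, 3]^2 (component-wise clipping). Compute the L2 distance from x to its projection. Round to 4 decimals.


Project each component onto [0, 3].
clip(3.626) = 3.0, clip(-6.1529) = 0.0
Projection = [3.0, 0.0]
Squared diffs: [0.3919, 37.8582]
Distance = sqrt(38.2501) = 6.1847


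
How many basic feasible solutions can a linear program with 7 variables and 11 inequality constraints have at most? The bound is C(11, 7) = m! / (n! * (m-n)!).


Each vertex corresponds to some choice of n active constraints out of m, so the number of vertices is at most C(m, n) = m! / (n!(m-n)!).
m = 11, n = 7
Numerator: 11 * 10 * 9 * 8 * 7 * 6 * 5
Denominator: 7! = 5040
C(11, 7) = 330


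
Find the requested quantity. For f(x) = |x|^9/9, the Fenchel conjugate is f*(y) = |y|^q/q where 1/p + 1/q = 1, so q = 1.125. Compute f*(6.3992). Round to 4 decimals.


The conjugate exponent q satisfies 1/p + 1/q = 1.
p = 9, so q = 9/(9 - 1) = 1.125
|y|^q = 6.3992^1.125 = 8.0703
f*(6.3992) = 8.0703 / 1.125 = 7.1736


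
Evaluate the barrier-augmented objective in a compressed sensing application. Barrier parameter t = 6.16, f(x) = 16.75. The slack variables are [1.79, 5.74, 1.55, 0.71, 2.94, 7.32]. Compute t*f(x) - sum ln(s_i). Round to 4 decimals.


Step 1: Compute log-barrier.
ln values: [0.5822, 1.7475, 0.4383, -0.3425, 1.0784, 1.9906]
phi = -(0.5822 + 1.7475 + 0.4383 - 0.3425 + 1.0784 + 1.9906) = -5.4945
Step 2: Compute augmented objective.
t*f(x) = 6.16*16.75 = 103.18
Total = 103.18 - 5.4945 = 97.6855


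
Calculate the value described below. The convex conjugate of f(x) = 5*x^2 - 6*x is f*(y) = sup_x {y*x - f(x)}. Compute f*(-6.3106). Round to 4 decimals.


f*(y) = sup_x {y*x - a*x^2 - b*x} = sup_x {(y-b)*x - a*x^2}
FOC: (y - b) - 2a*x = 0 => x* = (y - b)/(2a)
x* = (-6.3106 + 6)/(2*5) = -0.0311
f*(-6.3106) = (y-b)^2/(4a) = (-6.3106 + 6)^2/(4*5)
= 0.0965/20 = 0.0048


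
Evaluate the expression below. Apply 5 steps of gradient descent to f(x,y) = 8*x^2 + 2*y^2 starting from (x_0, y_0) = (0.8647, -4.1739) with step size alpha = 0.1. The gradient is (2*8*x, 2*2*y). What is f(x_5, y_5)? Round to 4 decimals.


Gradient descent on f(x,y) = 8*x^2 + 2*y^2.
Starting point: (0.8647, -4.1739), alpha = 0.1
Step 1: grad_x = 2*8*0.8647 = 13.8352, grad_y = 2*2*-4.1739 = -16.6956
  x_1 = 0.8647 - 0.1*13.8352 = -0.5188
  y_1 = -4.1739 - 0.1*-16.6956 = -2.5043
Step 2: grad_x = 2*8*-0.5188 = -8.3011, grad_y = 2*2*-2.5043 = -10.0174
  x_2 = -0.5188 - 0.1*-8.3011 = 0.3113
  y_2 = -2.5043 - 0.1*-10.0174 = -1.5026
Step 3: grad_x = 2*8*0.3113 = 4.9807, grad_y = 2*2*-1.5026 = -6.0104
  x_3 = 0.3113 - 0.1*4.9807 = -0.1868
  y_3 = -1.5026 - 0.1*-6.0104 = -0.9016
Step 4: grad_x = 2*8*-0.1868 = -2.9884, grad_y = 2*2*-0.9016 = -3.6062
  x_4 = -0.1868 - 0.1*-2.9884 = 0.1121
  y_4 = -0.9016 - 0.1*-3.6062 = -0.5409
Step 5: grad_x = 2*8*0.1121 = 1.793, grad_y = 2*2*-0.5409 = -2.1637
  x_5 = 0.1121 - 0.1*1.793 = -0.0672
  y_5 = -0.5409 - 0.1*-2.1637 = -0.3246
f(-0.0672, -0.3246) = 8*(-0.0672)^2 + 2*(-0.3246)^2 = 0.2469


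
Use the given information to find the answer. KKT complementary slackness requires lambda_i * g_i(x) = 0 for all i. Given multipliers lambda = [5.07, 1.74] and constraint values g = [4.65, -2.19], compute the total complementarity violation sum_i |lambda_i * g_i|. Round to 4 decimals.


KKT complementary slackness check:
lambda_1 * g_1 = 5.07 * 4.65 = 23.5755
lambda_2 * g_2 = 1.74 * -2.19 = -3.8106
Total violation = 23.5755 + 3.8106 = 27.3861


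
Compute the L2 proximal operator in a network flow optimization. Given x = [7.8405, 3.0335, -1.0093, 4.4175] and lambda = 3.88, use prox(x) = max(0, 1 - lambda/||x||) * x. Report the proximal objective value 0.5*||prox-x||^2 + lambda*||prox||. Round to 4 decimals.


Step 1: Compute ||x||.
||x|| = 9.5503
Step 2: Compute scaling factor.
scale = max(0, 1 - 3.88/9.5503) = 0.5937
Step 3: prox(x) = [4.6551, 1.8011, -0.5993, 2.6228]
||prox(x)|| = 5.6703
Step 4: Proximal objective.
0.5*||prox-x||^2 = 7.5272
lambda*||prox|| = 22.0008
Total = 29.528


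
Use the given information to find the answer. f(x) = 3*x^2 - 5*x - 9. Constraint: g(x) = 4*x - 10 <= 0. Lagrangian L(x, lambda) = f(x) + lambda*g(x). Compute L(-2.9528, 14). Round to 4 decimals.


Step 1: Evaluate f(x).
f(-2.9528) = 3*(-2.9528)^2 - 5*(-2.9528) - 9 = 31.9211
Step 2: Evaluate g(x).
g(-2.9528) = 4*-2.9528 - 10 = -21.8112
Step 3: Compute Lagrangian.
L = 31.9211 + 14*-21.8112 = -273.4357


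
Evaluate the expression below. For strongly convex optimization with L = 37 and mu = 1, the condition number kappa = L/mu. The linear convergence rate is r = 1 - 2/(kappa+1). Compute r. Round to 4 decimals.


Step 1: Compute the condition number.
kappa = L/mu = 37/1 = 37.0
Step 2: Compute the convergence rate.
r = 1 - 2/(kappa + 1) = 1 - 2*mu/(L + mu) = (L - mu)/(L + mu) = 36/38 = 0.9474


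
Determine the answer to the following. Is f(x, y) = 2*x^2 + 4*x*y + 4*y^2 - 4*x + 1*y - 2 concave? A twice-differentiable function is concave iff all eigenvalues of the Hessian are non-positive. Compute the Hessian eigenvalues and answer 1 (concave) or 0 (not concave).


The Hessian of f(x,y) = 2*x^2 + 4*x*y + 4*y^2 - 4*x + 1*y - 2 is:
H = [[4, 4], [4, 8]]
Trace = 4 + 8 = 12
Determinant = 4*8 - (4)^2 = 16
Discriminant = (12)^2 - 4*16 = 80.0
Eigenvalues: lambda_1 = 1.5279, lambda_2 = 10.4721
The function is not concave.

0


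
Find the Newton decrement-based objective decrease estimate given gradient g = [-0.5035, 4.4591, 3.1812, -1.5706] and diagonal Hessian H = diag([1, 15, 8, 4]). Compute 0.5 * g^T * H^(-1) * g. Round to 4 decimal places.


Step 1: H is diagonal, so H^(-1) * g = [-0.5035, 0.2973, 0.3977, -0.3927].
Step 2: g^T H^(-1) g = sum_i g_i^2 / H_ii
  = (-0.5035)^2/1 + (4.4591)^2/15 + (3.1812)^2/8 + (-1.5706)^2/4
  = 0.2535 + 1.3256 + 1.265 + 0.6167 = 3.4608
Step 3: Objective decrease = 0.5 * g^T H^(-1) g = 1.7304


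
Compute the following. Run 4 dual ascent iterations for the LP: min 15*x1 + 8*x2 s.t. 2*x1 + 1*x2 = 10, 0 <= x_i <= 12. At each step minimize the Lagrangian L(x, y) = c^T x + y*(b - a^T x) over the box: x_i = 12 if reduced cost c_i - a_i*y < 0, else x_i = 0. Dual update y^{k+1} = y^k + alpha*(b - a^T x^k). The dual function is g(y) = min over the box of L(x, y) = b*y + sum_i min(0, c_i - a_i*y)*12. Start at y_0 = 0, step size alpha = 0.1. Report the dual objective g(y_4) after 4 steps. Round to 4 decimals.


Dual ascent for LP: min 15*x1 + 8*x2, 2*x1 + 1*x2 = 10, 0 <= x_i <= 12
Step 1: y^k = 0.0, reduced costs: (15.0, 8.0)
  x^k = (0.0, 0.0), subgradient = b - a^T x = 10.0
  y^{k+1} = 0.0 + 0.1*10.0 = 1.0
Step 2: y^k = 1.0, reduced costs: (13.0, 7.0)
  x^k = (0.0, 0.0), subgradient = b - a^T x = 10.0
  y^{k+1} = 1.0 + 0.1*10.0 = 2.0
Step 3: y^k = 2.0, reduced costs: (11.0, 6.0)
  x^k = (0.0, 0.0), subgradient = b - a^T x = 10.0
  y^{k+1} = 2.0 + 0.1*10.0 = 3.0
Step 4: y^k = 3.0, reduced costs: (9.0, 5.0)
  x^k = (0.0, 0.0), subgradient = b - a^T x = 10.0
  y^{k+1} = 3.0 + 0.1*10.0 = 4.0
Dual objective at y_4 = 4.0: reduced costs (7.0, 4.0), box minimizer x = (0.0, 0.0)
g(y_4) = b*y + (c1 - a1*y)*x1 + (c2 - a2*y)*x2 = 10*4.0 + 7.0*0.0 + 4.0*0.0 = 40.0 + 0.0 + 0.0 = 40.0


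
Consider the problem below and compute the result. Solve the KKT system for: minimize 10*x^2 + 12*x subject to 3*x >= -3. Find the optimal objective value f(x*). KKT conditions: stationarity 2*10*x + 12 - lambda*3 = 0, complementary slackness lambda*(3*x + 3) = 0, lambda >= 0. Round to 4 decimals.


Step 1: Try lambda = 0 (constraint inactive).
Stationarity: 2*10*x + 12 = 0
x* = -12/(2*10) = -0.6
Check constraint: 3*-0.6 = -1.8 >= -3 -- satisfied.
Step 2: Compute optimal value.
f(x*) = 10*(-0.6)^2 + 12*(-0.6) = -3.6


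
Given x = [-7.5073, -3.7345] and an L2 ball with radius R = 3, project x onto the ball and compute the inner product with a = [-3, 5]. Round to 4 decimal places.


Step 1: Compute ||x|| (intermediates to 6 decimals).
||x|| = sqrt((-7.5073)^2 + (-3.7345)^2) = 8.38487
Step 2: Project.
Since ||x|| > R, scale = R/||x|| = 3/8.38487 = 0.357787, proj(x) = scale * x
proj(x) = [-2.686014, -1.336156]
Step 3: Dot product.
a^T * proj(x) = -3*(-2.686014) + 5*(-1.336156) = 1.3773


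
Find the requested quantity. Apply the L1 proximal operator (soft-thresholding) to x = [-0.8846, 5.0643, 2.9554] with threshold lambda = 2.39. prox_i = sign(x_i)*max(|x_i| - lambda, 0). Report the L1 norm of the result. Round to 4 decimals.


Soft-thresholding with lambda = 2.39:
prox(-0.8846) = sign(-0.8846)*max(|-0.8846| - 2.39, 0) = 0.0
prox(5.0643) = sign(5.0643)*max(|5.0643| - 2.39, 0) = 2.6743
prox(2.9554) = sign(2.9554)*max(|2.9554| - 2.39, 0) = 0.5654
prox(x) = [0.0, 2.6743, 0.5654]
||prox(x)||_1 = 0.0 + 2.6743 + 0.5654 = 3.2397


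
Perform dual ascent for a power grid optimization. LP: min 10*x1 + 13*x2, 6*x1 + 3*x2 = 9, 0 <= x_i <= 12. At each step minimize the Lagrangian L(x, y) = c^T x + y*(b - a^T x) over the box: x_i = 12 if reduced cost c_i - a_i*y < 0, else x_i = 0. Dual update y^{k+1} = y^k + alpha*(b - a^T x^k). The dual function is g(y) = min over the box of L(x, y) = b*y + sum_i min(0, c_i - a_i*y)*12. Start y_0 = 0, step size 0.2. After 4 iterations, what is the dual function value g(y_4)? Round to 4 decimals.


Dual ascent for LP: min 10*x1 + 13*x2, 6*x1 + 3*x2 = 9, 0 <= x_i <= 12
Step 1: y^k = 0.0, reduced costs: (10.0, 13.0)
  x^k = (0.0, 0.0), subgradient = b - a^T x = 9.0
  y^{k+1} = 0.0 + 0.2*9.0 = 1.8
Step 2: y^k = 1.8, reduced costs: (-0.8, 7.6)
  x^k = (12.0, 0.0), subgradient = b - a^T x = -63.0
  y^{k+1} = 1.8 + 0.2*-63.0 = -10.8
Step 3: y^k = -10.8, reduced costs: (74.8, 45.4)
  x^k = (0.0, 0.0), subgradient = b - a^T x = 9.0
  y^{k+1} = -10.8 + 0.2*9.0 = -9.0
Step 4: y^k = -9.0, reduced costs: (64.0, 40.0)
  x^k = (0.0, 0.0), subgradient = b - a^T x = 9.0
  y^{k+1} = -9.0 + 0.2*9.0 = -7.2
Dual objective at y_4 = -7.2: reduced costs (53.2, 34.6), box minimizer x = (0.0, 0.0)
g(y_4) = b*y + (c1 - a1*y)*x1 + (c2 - a2*y)*x2 = 9*(-7.2) + 53.2*0.0 + 34.6*0.0 = -64.8 + 0.0 + 0.0 = -64.8


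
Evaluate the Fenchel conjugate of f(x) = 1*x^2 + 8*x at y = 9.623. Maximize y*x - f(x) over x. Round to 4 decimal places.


f*(y) = sup_x {y*x - a*x^2 - b*x} = sup_x {(y-b)*x - a*x^2}
FOC: (y - b) - 2a*x = 0 => x* = (y - b)/(2a)
x* = (9.623 - 8)/(2*1) = 0.8115
f*(9.623) = (y-b)^2/(4a) = (9.623 - 8)^2/(4*1)
= 2.6341/4 = 0.6585


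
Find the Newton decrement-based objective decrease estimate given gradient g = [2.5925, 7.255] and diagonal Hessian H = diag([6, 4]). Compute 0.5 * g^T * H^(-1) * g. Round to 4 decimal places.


Step 1: H is diagonal, so H^(-1) * g = [0.4321, 1.8138].
Step 2: g^T H^(-1) g = sum_i g_i^2 / H_ii
  = (2.5925)^2/6 + (7.255)^2/4
  = 1.1202 + 13.1588 = 14.2789
Step 3: Objective decrease = 0.5 * g^T H^(-1) g = 7.1395


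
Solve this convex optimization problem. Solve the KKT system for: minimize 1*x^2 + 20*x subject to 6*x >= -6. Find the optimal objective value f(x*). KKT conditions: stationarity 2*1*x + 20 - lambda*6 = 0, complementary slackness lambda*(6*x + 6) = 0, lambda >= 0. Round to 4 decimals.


Step 1: Try lambda = 0 (constraint inactive).
x_unc = -20/(2*1) = -10.0
Check: 6*-10.0 = -60.0 < -6 -- violated!
Step 2: Constraint must be active: 6*x = -6
x* = -6/6 = -1.0
lambda = (2*1*(-1.0) + 20)/6 = 3.0
Step 3: Compute optimal value.
f(x*) = 1*(-1.0)^2 + 20*(-1.0) = -19.0


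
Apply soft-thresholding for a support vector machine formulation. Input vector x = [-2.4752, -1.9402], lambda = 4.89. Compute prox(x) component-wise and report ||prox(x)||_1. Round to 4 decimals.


Soft-thresholding with lambda = 4.89:
prox(-2.4752) = sign(-2.4752)*max(|-2.4752| - 4.89, 0) = 0.0
prox(-1.9402) = sign(-1.9402)*max(|-1.9402| - 4.89, 0) = 0.0
prox(x) = [0.0, 0.0]
||prox(x)||_1 = 0.0 + 0.0 = 0.0


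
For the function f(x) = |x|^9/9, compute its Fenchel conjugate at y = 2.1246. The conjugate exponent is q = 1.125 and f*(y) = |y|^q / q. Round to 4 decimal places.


The conjugate exponent q satisfies 1/p + 1/q = 1.
p = 9, so q = 9/(9 - 1) = 1.125
|y|^q = 2.1246^1.125 = 2.3345
f*(2.1246) = 2.3345 / 1.125 = 2.0751


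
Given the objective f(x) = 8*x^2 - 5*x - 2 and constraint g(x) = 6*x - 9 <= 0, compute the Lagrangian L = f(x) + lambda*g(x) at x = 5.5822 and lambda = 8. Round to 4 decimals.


Step 1: Evaluate f(x).
f(5.5822) = 8*5.5822^2 - 5*5.5822 - 2 = 219.3767
Step 2: Evaluate g(x).
g(5.5822) = 6*5.5822 - 9 = 24.4932
Step 3: Compute Lagrangian.
L = 219.3767 + 8*24.4932 = 415.3223


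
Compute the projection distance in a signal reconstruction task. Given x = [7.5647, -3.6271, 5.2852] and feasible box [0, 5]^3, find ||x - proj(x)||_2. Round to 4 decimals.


Project each component onto [0, 5].
clip(7.5647) = 5.0, clip(-3.6271) = 0.0, clip(5.2852) = 5.0
Projection = [5.0, 0.0, 5.0]
Squared diffs: [6.5777, 13.1559, 0.0813]
Distance = sqrt(19.8149) = 4.4514


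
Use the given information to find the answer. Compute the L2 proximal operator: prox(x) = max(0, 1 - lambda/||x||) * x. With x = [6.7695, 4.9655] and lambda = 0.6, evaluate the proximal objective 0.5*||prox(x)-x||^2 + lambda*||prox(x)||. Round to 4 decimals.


Step 1: Compute ||x||.
||x|| = 8.3954
Step 2: Compute scaling factor.
scale = max(0, 1 - 0.6/8.3954) = 0.9285
Step 3: prox(x) = [6.2857, 4.6106]
||prox(x)|| = 7.7954
Step 4: Proximal objective.
0.5*||prox-x||^2 = 0.18
lambda*||prox|| = 4.6772
Total = 4.8572


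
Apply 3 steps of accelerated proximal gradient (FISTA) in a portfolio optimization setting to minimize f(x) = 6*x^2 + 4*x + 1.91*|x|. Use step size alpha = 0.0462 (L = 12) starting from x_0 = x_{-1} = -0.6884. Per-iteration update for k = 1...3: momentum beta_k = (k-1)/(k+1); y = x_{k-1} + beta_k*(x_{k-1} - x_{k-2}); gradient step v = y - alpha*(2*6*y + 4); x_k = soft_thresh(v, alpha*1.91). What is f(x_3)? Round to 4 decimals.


FISTA on f(x) = 6*x^2 + 4*x + 1.91*|x|
L = 12, alpha = 0.0462
Iteration 1: beta = 0.0, y = -0.6884 + 0.0*(-0.6884 + 0.6884) = -0.6884
  grad(y) = -4.2608, v = y - alpha*grad = -0.4916
  prox(v) = soft_thresh(-0.4916, 0.0882) = -0.4033
Iteration 2: beta = 0.3333, y = -0.4033 + 0.3333*(-0.4033 + 0.6884) = -0.3083
  grad(y) = 0.3007, v = y - alpha*grad = -0.3222
  prox(v) = soft_thresh(-0.3222, 0.0882) = -0.2339
Iteration 3: beta = 0.5, y = -0.2339 + 0.5*(-0.2339 + 0.4033) = -0.1492
  grad(y) = 2.2092, v = y - alpha*grad = -0.2513
  prox(v) = soft_thresh(-0.2513, 0.0882) = -0.1631
f(x_3) = 6*(-0.1631)^2 + 4*(-0.1631) + 1.91*|-0.1631| = -0.1813


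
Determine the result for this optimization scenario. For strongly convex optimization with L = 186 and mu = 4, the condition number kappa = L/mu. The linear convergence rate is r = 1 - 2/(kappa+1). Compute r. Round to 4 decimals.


Step 1: Compute the condition number.
kappa = L/mu = 186/4 = 46.5
Step 2: Compute the convergence rate.
r = 1 - 2/(kappa + 1) = 1 - 2*mu/(L + mu) = (L - mu)/(L + mu) = 182/190 = 0.9579


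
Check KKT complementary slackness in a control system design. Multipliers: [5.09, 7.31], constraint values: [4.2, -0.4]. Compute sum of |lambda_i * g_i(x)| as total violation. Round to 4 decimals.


KKT complementary slackness check:
lambda_1 * g_1 = 5.09 * 4.2 = 21.378
lambda_2 * g_2 = 7.31 * -0.4 = -2.924
Total violation = 21.378 + 2.924 = 24.302


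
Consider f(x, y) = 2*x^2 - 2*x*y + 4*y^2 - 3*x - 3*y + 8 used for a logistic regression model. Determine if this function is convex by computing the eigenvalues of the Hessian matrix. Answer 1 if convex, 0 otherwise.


The Hessian of f(x,y) = 2*x^2 - 2*x*y + 4*y^2 - 3*x - 3*y + 8 is:
H = [[4, -2], [-2, 8]]
Trace = 4 + 8 = 12
Determinant = 4*8 - (-2)^2 = 28
Discriminant = (12)^2 - 4*28 = 32.0
Eigenvalues: lambda_1 = 3.1716, lambda_2 = 8.8284
The function is convex.

1


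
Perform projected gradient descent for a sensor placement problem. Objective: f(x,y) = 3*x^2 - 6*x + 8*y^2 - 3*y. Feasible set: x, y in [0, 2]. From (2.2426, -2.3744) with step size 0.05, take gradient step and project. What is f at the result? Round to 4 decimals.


Step 1: Compute gradient at (2.2426, -2.3744).
grad_x = 2*3*2.2426 - 6 = 7.4556
grad_y = 2*8*-2.3744 - 3 = -40.9904
Step 2: Gradient step.
x_raw = 2.2426 - 0.05*7.4556 = 1.8698
y_raw = -2.3744 - 0.05*-40.9904 = -0.3249
Step 3: Project onto [0, 2].
x_proj = clip(1.8698) = 1.8698
y_proj = clip(-0.3249) = 0.0
Step 4: Evaluate f.
f(1.8698, 0.0) = -0.7302


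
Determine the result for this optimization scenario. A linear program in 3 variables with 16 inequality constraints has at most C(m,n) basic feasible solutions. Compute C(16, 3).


Each vertex corresponds to some choice of n active constraints out of m, so the number of vertices is at most C(m, n) = m! / (n!(m-n)!).
m = 16, n = 3
Numerator: 16 * 15 * 14
Denominator: 3! = 6
C(16, 3) = 560


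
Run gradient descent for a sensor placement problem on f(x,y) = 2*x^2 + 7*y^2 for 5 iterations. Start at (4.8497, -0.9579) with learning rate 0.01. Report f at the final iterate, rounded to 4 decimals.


Gradient descent on f(x,y) = 2*x^2 + 7*y^2.
Starting point: (4.8497, -0.9579), alpha = 0.01
Step 1: grad_x = 2*2*4.8497 = 19.3988, grad_y = 2*7*-0.9579 = -13.4106
  x_1 = 4.8497 - 0.01*19.3988 = 4.6557
  y_1 = -0.9579 - 0.01*-13.4106 = -0.8238
Step 2: grad_x = 2*2*4.6557 = 18.6228, grad_y = 2*7*-0.8238 = -11.5331
  x_2 = 4.6557 - 0.01*18.6228 = 4.4695
  y_2 = -0.8238 - 0.01*-11.5331 = -0.7085
Step 3: grad_x = 2*2*4.4695 = 17.8779, grad_y = 2*7*-0.7085 = -9.9185
  x_3 = 4.4695 - 0.01*17.8779 = 4.2907
  y_3 = -0.7085 - 0.01*-9.9185 = -0.6093
Step 4: grad_x = 2*2*4.2907 = 17.1628, grad_y = 2*7*-0.6093 = -8.5299
  x_4 = 4.2907 - 0.01*17.1628 = 4.1191
  y_4 = -0.6093 - 0.01*-8.5299 = -0.524
Step 5: grad_x = 2*2*4.1191 = 16.4763, grad_y = 2*7*-0.524 = -7.3357
  x_5 = 4.1191 - 0.01*16.4763 = 3.9543
  y_5 = -0.524 - 0.01*-7.3357 = -0.4506
f(3.9543, -0.4506) = 2*3.9543^2 + 7*(-0.4506)^2 = 32.6946


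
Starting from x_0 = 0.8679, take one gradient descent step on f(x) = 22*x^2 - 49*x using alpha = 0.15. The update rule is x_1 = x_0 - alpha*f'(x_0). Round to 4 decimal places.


We compute the gradient at x_0 and apply the update.
f'(x) = 44*x - 49
f'(0.8679) = 44*0.8679 - 49 = -10.8124
x_1 = 0.8679 - 0.15*-10.8124 = 2.4898


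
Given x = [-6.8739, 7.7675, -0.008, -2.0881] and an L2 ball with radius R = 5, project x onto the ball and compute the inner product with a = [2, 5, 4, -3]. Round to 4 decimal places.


Step 1: Compute ||x|| (intermediates to 6 decimals).
||x|| = sqrt((-6.8739)^2 + 7.7675^2 + (-0.008)^2 + (-2.0881)^2) = 10.580396
Step 2: Project.
Since ||x|| > R, scale = R/||x|| = 5/10.580396 = 0.472572, proj(x) = scale * x
proj(x) = [-3.248413, 3.670703, -0.003781, -0.986778]
Step 3: Dot product.
a^T * proj(x) = 2*(-3.248413) + 5*3.670703 + 4*(-0.003781) - 3*(-0.986778) = 14.8019


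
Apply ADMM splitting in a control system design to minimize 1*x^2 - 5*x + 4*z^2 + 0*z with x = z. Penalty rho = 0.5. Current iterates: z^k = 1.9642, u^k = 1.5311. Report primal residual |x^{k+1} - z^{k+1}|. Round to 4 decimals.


ADMM iteration with rho = 0.5, z^k = 1.9642, u^k = 1.5311
Step 1: x-update.
Minimize 1*x^2 - 5*x + (0.5/2)*(x - 1.9642 + 1.5311)^2
FOC: (2*1 + 0.5)*x = 5 + 0.5*(1.9642 - 1.5311)
x^{k+1} = 2.0866
Step 2: z-update.
Minimize 4*z^2 + 0*z + (0.5/2)*(2.0866 - z + 1.5311)^2
FOC: (2*4 + 0.5)*z = 0 + 0.5*(2.0866 + 1.5311)
z^{k+1} = 0.2128
Step 3: u-update.
u^{k+1} = 1.5311 + 2.0866 - 0.2128 = 3.4049
Step 4: Primal residual = |2.0866 - 0.2128| = 1.8738


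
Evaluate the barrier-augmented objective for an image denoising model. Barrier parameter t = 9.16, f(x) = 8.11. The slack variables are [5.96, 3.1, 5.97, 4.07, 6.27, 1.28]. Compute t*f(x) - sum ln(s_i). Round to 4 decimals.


Step 1: Compute log-barrier.
ln values: [1.7851, 1.1314, 1.7867, 1.4036, 1.8358, 0.2469]
phi = -(1.7851 + 1.1314 + 1.7867 + 1.4036 + 1.8358 + 0.2469) = -8.1895
Step 2: Compute augmented objective.
t*f(x) = 9.16*8.11 = 74.2876
Total = 74.2876 - 8.1895 = 66.0981


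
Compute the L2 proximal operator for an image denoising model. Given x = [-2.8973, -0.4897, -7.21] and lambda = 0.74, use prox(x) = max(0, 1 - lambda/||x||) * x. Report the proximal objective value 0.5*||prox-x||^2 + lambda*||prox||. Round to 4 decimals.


Step 1: Compute ||x||.
||x|| = 7.7858
Step 2: Compute scaling factor.
scale = max(0, 1 - 0.74/7.7858) = 0.905
Step 3: prox(x) = [-2.6219, -0.4432, -6.5247]
||prox(x)|| = 7.0458
Step 4: Proximal objective.
0.5*||prox-x||^2 = 0.2738
lambda*||prox|| = 5.2139
Total = 5.4877


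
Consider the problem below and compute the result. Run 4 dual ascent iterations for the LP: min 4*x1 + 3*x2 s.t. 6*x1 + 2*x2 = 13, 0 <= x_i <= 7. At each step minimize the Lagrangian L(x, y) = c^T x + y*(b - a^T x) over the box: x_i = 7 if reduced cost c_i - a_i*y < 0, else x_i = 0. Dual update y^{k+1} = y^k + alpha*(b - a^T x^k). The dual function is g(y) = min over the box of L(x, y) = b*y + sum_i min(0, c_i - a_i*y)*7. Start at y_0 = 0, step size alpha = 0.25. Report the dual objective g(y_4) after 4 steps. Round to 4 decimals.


Dual ascent for LP: min 4*x1 + 3*x2, 6*x1 + 2*x2 = 13, 0 <= x_i <= 7
Step 1: y^k = 0.0, reduced costs: (4.0, 3.0)
  x^k = (0.0, 0.0), subgradient = b - a^T x = 13.0
  y^{k+1} = 0.0 + 0.25*13.0 = 3.25
Step 2: y^k = 3.25, reduced costs: (-15.5, -3.5)
  x^k = (7.0, 7.0), subgradient = b - a^T x = -43.0
  y^{k+1} = 3.25 + 0.25*-43.0 = -7.5
Step 3: y^k = -7.5, reduced costs: (49.0, 18.0)
  x^k = (0.0, 0.0), subgradient = b - a^T x = 13.0
  y^{k+1} = -7.5 + 0.25*13.0 = -4.25
Step 4: y^k = -4.25, reduced costs: (29.5, 11.5)
  x^k = (0.0, 0.0), subgradient = b - a^T x = 13.0
  y^{k+1} = -4.25 + 0.25*13.0 = -1.0
Dual objective at y_4 = -1.0: reduced costs (10.0, 5.0), box minimizer x = (0.0, 0.0)
g(y_4) = b*y + (c1 - a1*y)*x1 + (c2 - a2*y)*x2 = 13*(-1.0) + 10.0*0.0 + 5.0*0.0 = -13.0 + 0.0 + 0.0 = -13.0


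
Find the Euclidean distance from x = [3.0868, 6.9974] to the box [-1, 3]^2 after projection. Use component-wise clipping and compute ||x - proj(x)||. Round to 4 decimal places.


Project each component onto [-1, 3].
clip(3.0868) = 3.0, clip(6.9974) = 3.0
Projection = [3.0, 3.0]
Squared diffs: [0.0075, 15.9792]
Distance = sqrt(15.9867) = 3.9983


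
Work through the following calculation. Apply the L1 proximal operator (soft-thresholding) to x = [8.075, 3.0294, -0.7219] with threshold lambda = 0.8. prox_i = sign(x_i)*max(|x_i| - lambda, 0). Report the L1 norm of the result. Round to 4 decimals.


Soft-thresholding with lambda = 0.8:
prox(8.075) = sign(8.075)*max(|8.075| - 0.8, 0) = 7.275
prox(3.0294) = sign(3.0294)*max(|3.0294| - 0.8, 0) = 2.2294
prox(-0.7219) = sign(-0.7219)*max(|-0.7219| - 0.8, 0) = 0.0
prox(x) = [7.275, 2.2294, 0.0]
||prox(x)||_1 = 7.275 + 2.2294 + 0.0 = 9.5044


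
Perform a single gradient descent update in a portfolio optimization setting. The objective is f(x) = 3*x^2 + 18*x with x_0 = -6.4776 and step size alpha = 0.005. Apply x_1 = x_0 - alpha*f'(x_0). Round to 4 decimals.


We compute the gradient at x_0 and apply the update.
f'(x) = 6*x + 18
f'(-6.4776) = 6*-6.4776 + 18 = -20.8656
x_1 = -6.4776 - 0.005*-20.8656 = -6.3733


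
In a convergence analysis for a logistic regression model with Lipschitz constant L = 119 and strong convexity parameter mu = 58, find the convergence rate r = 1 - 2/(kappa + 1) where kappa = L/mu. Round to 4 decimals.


Step 1: Compute the condition number.
kappa = L/mu = 119/58 = 2.0517
Step 2: Compute the convergence rate.
r = 1 - 2/(kappa + 1) = 1 - 2*mu/(L + mu) = (L - mu)/(L + mu) = 61/177 = 0.3446


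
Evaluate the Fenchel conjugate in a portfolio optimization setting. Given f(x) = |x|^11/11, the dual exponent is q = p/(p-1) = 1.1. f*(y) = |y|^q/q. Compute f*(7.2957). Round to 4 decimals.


The conjugate exponent q satisfies 1/p + 1/q = 1.
p = 11, so q = 11/(11 - 1) = 1.1
|y|^q = 7.2957^1.1 = 8.8997
f*(7.2957) = 8.8997 / 1.1 = 8.0906
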